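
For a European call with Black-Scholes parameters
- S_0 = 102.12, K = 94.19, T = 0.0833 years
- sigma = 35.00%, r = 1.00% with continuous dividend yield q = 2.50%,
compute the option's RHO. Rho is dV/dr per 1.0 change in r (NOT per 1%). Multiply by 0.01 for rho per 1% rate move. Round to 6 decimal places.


d1 = 0.8383535767; d2 = 0.7373374889
phi(d1) = 0.2807314128; exp(-qT) = 0.9979196669; exp(-rT) = 0.9991673468
N(d2) = 0.7695414302
Rho = K*T*exp(-rT)*N(d2) = 94.1900 * 0.0833 * 0.9991673468 * 0.7695414302 = 6.032815

Answer: Rho = 6.032815


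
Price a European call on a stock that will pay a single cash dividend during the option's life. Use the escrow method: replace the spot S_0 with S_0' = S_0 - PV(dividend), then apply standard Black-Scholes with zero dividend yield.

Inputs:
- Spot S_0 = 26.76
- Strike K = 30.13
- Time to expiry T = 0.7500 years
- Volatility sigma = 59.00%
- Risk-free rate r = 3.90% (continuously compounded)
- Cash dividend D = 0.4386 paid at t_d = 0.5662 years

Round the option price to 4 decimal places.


Answer: Price = 4.2562

Derivation:
PV(D) = D * exp(-r * t_d) = 0.4386 * 0.97816022 = 0.42902107
S_0' = S_0 - PV(D) = 26.7600 - 0.42902107 = 26.33097893
d1 = (ln(S_0'/K) + (r + sigma^2/2)*T) / (sigma*sqrt(T)) = 0.04895206
d2 = d1 - sigma*sqrt(T) = -0.46200293
exp(-rT) = 0.97117364
N(d1) = 0.51952125; N(d2) = 0.32203961
C = S_0' * N(d1) - K * exp(-rT) * N(d2) = 26.33097893 * 0.51952125 - 30.1300 * 0.97117364 * 0.32203961 = 4.2562


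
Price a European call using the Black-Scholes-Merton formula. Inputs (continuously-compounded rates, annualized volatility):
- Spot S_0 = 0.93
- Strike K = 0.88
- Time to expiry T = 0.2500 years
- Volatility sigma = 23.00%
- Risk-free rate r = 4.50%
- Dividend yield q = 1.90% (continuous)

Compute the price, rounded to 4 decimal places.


d1 = (ln(S/K) + (r - q + 0.5*sigma^2) * T) / (sigma * sqrt(T)) = 0.59456677
d2 = d1 - sigma * sqrt(T) = 0.47956677
exp(-rT) = 0.98881304; exp(-qT) = 0.99526126
C = S_0 * exp(-qT) * N(d1) - K * exp(-rT) * N(d2)
N(d1) = 0.72393345; N(d2) = 0.68423226
C = 0.9300 * 0.99526126 * 0.72393345 - 0.8800 * 0.98881304 * 0.68423226 = 0.0747

Answer: Price = 0.0747


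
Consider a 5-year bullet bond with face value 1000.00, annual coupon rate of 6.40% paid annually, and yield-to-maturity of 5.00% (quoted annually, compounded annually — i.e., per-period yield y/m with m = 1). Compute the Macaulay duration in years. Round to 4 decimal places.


Coupon per period c = face * coupon_rate / m = 64.000000
Periods per year m = 1; per-period yield y/m = 0.050000
Number of cashflows N = 5
Cashflows (t years, CF_t, discount factor 1/(1+y/m)^(m*t), PV):
  t = 1.0000: CF_t = 64.000000, DF = 0.952381, PV = 60.952381
  t = 2.0000: CF_t = 64.000000, DF = 0.907029, PV = 58.049887
  t = 3.0000: CF_t = 64.000000, DF = 0.863838, PV = 55.285606
  t = 4.0000: CF_t = 64.000000, DF = 0.822702, PV = 52.652958
  t = 5.0000: CF_t = 1064.000000, DF = 0.783526, PV = 833.671841
Price P = sum_t PV_t = 1060.612673
Macaulay numerator sum_t t * PV_t:
  t * PV_t at t = 1.0000: 60.952381
  t * PV_t at t = 2.0000: 116.099773
  t * PV_t at t = 3.0000: 165.856819
  t * PV_t at t = 4.0000: 210.611834
  t * PV_t at t = 5.0000: 4168.359206
Macaulay duration D = (sum_t t * PV_t) / P = 4721.880012 / 1060.612673 = 4.452031

Answer: Macaulay duration = 4.4520 years


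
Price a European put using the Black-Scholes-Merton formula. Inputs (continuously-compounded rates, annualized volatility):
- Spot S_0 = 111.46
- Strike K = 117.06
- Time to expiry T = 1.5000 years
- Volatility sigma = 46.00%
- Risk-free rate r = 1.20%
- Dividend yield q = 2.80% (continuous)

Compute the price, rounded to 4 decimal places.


Answer: Price = 28.8540

Derivation:
d1 = (ln(S/K) + (r - q + 0.5*sigma^2) * T) / (sigma * sqrt(T)) = 0.15207987
d2 = d1 - sigma * sqrt(T) = -0.41130277
exp(-rT) = 0.98216103; exp(-qT) = 0.95886978
P = K * exp(-rT) * N(-d2) - S_0 * exp(-qT) * N(-d1)
N(-d1) = 0.43956197; N(-d2) = 0.65957473
P = 117.0600 * 0.98216103 * 0.65957473 - 111.4600 * 0.95886978 * 0.43956197 = 28.8540


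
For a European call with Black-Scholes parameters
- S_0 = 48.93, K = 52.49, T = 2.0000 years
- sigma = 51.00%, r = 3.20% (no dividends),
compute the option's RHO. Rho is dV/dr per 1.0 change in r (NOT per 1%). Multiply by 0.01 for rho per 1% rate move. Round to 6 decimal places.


d1 = 0.3519839325; d2 = -0.3692649843
phi(d1) = 0.3749791414; exp(-qT) = 1.0000000000; exp(-rT) = 0.9380049995
N(d2) = 0.3559651113
Rho = K*T*exp(-rT)*N(d2) = 52.4900 * 2.0000 * 0.9380049995 * 0.3559651113 = 35.052513

Answer: Rho = 35.052513


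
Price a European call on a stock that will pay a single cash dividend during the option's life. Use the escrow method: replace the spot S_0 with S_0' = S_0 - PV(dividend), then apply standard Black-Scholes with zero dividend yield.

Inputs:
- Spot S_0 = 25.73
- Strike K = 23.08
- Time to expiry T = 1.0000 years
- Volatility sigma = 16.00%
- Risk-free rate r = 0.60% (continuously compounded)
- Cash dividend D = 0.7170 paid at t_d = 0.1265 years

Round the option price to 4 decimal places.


PV(D) = D * exp(-r * t_d) = 0.7170 * 0.99924129 = 0.71645600
S_0' = S_0 - PV(D) = 25.7300 - 0.71645600 = 25.01354400
d1 = (ln(S_0'/K) + (r + sigma^2/2)*T) / (sigma*sqrt(T)) = 0.62031873
d2 = d1 - sigma*sqrt(T) = 0.46031873
exp(-rT) = 0.99401796
N(d1) = 0.73247602; N(d2) = 0.67735627
C = S_0' * N(d1) - K * exp(-rT) * N(d2) = 25.01354400 * 0.73247602 - 23.0800 * 0.99401796 * 0.67735627 = 2.7820

Answer: Price = 2.7820


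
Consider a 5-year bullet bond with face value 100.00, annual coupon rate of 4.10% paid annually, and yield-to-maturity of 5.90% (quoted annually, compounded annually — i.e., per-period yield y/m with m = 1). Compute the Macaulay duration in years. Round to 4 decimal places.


Coupon per period c = face * coupon_rate / m = 4.100000
Periods per year m = 1; per-period yield y/m = 0.059000
Number of cashflows N = 5
Cashflows (t years, CF_t, discount factor 1/(1+y/m)^(m*t), PV):
  t = 1.0000: CF_t = 4.100000, DF = 0.944287, PV = 3.871577
  t = 2.0000: CF_t = 4.100000, DF = 0.891678, PV = 3.655880
  t = 3.0000: CF_t = 4.100000, DF = 0.842000, PV = 3.452200
  t = 4.0000: CF_t = 4.100000, DF = 0.795090, PV = 3.259868
  t = 5.0000: CF_t = 104.100000, DF = 0.750793, PV = 78.157549
Price P = sum_t PV_t = 92.397074
Macaulay numerator sum_t t * PV_t:
  t * PV_t at t = 1.0000: 3.871577
  t * PV_t at t = 2.0000: 7.311760
  t * PV_t at t = 3.0000: 10.356601
  t * PV_t at t = 4.0000: 13.039472
  t * PV_t at t = 5.0000: 390.787743
Macaulay duration D = (sum_t t * PV_t) / P = 425.367152 / 92.397074 = 4.603686

Answer: Macaulay duration = 4.6037 years


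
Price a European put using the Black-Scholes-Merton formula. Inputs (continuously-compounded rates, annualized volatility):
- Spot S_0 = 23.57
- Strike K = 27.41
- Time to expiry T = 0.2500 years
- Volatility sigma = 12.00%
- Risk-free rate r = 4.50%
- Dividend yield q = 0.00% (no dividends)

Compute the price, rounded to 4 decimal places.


d1 = (ln(S/K) + (r - q + 0.5*sigma^2) * T) / (sigma * sqrt(T)) = -2.29805322
d2 = d1 - sigma * sqrt(T) = -2.35805322
exp(-rT) = 0.98881304; exp(-qT) = 1.00000000
P = K * exp(-rT) * N(-d2) - S_0 * exp(-qT) * N(-d1)
N(-d1) = 0.98922062; N(-d2) = 0.99081447
P = 27.4100 * 0.98881304 * 0.99081447 - 23.5700 * 1.00000000 * 0.98922062 = 3.5385

Answer: Price = 3.5385


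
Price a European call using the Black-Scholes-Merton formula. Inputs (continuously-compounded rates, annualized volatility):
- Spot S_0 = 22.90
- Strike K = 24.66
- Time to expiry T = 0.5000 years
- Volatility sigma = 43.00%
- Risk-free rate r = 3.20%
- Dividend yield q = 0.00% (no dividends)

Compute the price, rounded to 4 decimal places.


Answer: Price = 2.2169

Derivation:
d1 = (ln(S/K) + (r - q + 0.5*sigma^2) * T) / (sigma * sqrt(T)) = -0.03887636
d2 = d1 - sigma * sqrt(T) = -0.34293228
exp(-rT) = 0.98412732; exp(-qT) = 1.00000000
C = S_0 * exp(-qT) * N(d1) - K * exp(-rT) * N(d2)
N(d1) = 0.48449448; N(d2) = 0.36582470
C = 22.9000 * 1.00000000 * 0.48449448 - 24.6600 * 0.98412732 * 0.36582470 = 2.2169


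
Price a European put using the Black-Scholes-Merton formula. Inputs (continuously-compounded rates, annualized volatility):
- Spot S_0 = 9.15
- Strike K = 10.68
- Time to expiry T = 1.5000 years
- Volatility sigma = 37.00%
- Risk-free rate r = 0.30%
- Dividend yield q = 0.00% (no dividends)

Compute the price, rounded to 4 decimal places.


Answer: Price = 2.6085

Derivation:
d1 = (ln(S/K) + (r - q + 0.5*sigma^2) * T) / (sigma * sqrt(T)) = -0.10469683
d2 = d1 - sigma * sqrt(T) = -0.55785243
exp(-rT) = 0.99551011; exp(-qT) = 1.00000000
P = K * exp(-rT) * N(-d2) - S_0 * exp(-qT) * N(-d1)
N(-d1) = 0.54169181; N(-d2) = 0.71152742
P = 10.6800 * 0.99551011 * 0.71152742 - 9.1500 * 1.00000000 * 0.54169181 = 2.6085


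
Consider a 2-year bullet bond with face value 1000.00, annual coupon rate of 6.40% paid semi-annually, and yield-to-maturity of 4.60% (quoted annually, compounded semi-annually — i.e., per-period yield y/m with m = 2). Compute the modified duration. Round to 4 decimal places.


Answer: Modified duration = 1.8676

Derivation:
Coupon per period c = face * coupon_rate / m = 32.000000
Periods per year m = 2; per-period yield y/m = 0.023000
Number of cashflows N = 4
Cashflows (t years, CF_t, discount factor 1/(1+y/m)^(m*t), PV):
  t = 0.5000: CF_t = 32.000000, DF = 0.977517, PV = 31.280547
  t = 1.0000: CF_t = 32.000000, DF = 0.955540, PV = 30.577270
  t = 1.5000: CF_t = 32.000000, DF = 0.934056, PV = 29.889805
  t = 2.0000: CF_t = 1032.000000, DF = 0.913056, PV = 942.273901
Price P = sum_t PV_t = 1034.021524
First compute Macaulay numerator sum_t t * PV_t:
  t * PV_t at t = 0.5000: 15.640274
  t * PV_t at t = 1.0000: 30.577270
  t * PV_t at t = 1.5000: 44.834707
  t * PV_t at t = 2.0000: 1884.547803
Macaulay duration D = 1975.600054 / 1034.021524 = 1.910599
Modified duration = D / (1 + y/m) = 1.910599 / (1 + 0.023000) = 1.867643


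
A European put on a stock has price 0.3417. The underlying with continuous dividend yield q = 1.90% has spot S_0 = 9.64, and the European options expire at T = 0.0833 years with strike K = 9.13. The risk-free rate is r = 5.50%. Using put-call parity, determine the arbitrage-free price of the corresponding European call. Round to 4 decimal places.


Put-call parity: C - P = S_0 * exp(-qT) - K * exp(-rT).
S_0 * exp(-qT) = 9.6400 * 0.99841855 = 9.62475484
K * exp(-rT) = 9.1300 * 0.99542898 = 9.08826658
C = P + S*exp(-qT) - K*exp(-rT)
C = 0.3417 + 9.62475484 - 9.08826658 = 0.8782

Answer: Call price = 0.8782


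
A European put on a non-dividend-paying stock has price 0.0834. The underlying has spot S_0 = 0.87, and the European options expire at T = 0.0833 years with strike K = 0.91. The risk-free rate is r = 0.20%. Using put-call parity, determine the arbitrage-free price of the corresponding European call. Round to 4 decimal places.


Answer: Call price = 0.0436

Derivation:
Put-call parity: C - P = S_0 * exp(-qT) - K * exp(-rT).
S_0 * exp(-qT) = 0.8700 * 1.00000000 = 0.87000000
K * exp(-rT) = 0.9100 * 0.99983341 = 0.90984841
C = P + S*exp(-qT) - K*exp(-rT)
C = 0.0834 + 0.87000000 - 0.90984841 = 0.0436


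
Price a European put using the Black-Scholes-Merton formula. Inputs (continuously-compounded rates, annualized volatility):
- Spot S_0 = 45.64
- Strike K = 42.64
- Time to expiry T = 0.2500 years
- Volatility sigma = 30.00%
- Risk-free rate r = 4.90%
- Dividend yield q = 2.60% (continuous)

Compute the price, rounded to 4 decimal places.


d1 = (ln(S/K) + (r - q + 0.5*sigma^2) * T) / (sigma * sqrt(T)) = 0.56661163
d2 = d1 - sigma * sqrt(T) = 0.41661163
exp(-rT) = 0.98782473; exp(-qT) = 0.99352108
P = K * exp(-rT) * N(-d2) - S_0 * exp(-qT) * N(-d1)
N(-d1) = 0.28548903; N(-d2) = 0.33848125
P = 42.6400 * 0.98782473 * 0.33848125 - 45.6400 * 0.99352108 * 0.28548903 = 1.3118

Answer: Price = 1.3118


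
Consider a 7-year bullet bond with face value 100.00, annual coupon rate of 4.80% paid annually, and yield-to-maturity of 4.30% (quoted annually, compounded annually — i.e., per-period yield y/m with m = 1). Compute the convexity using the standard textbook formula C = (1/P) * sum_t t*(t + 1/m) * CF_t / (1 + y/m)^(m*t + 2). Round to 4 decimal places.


Answer: Convexity = 42.9556

Derivation:
Coupon per period c = face * coupon_rate / m = 4.800000
Periods per year m = 1; per-period yield y/m = 0.043000
Number of cashflows N = 7
Cashflows (t years, CF_t, discount factor 1/(1+y/m)^(m*t), PV):
  t = 1.0000: CF_t = 4.800000, DF = 0.958773, PV = 4.602109
  t = 2.0000: CF_t = 4.800000, DF = 0.919245, PV = 4.412377
  t = 3.0000: CF_t = 4.800000, DF = 0.881347, PV = 4.230467
  t = 4.0000: CF_t = 4.800000, DF = 0.845012, PV = 4.056057
  t = 5.0000: CF_t = 4.800000, DF = 0.810174, PV = 3.888837
  t = 6.0000: CF_t = 4.800000, DF = 0.776773, PV = 3.728511
  t = 7.0000: CF_t = 104.800000, DF = 0.744749, PV = 78.049679
Price P = sum_t PV_t = 102.968037
Convexity numerator sum_t t*(t + 1/m) * CF_t / (1+y/m)^(m*t + 2):
  t = 1.0000: term = 8.460934
  t = 2.0000: term = 24.336339
  t = 3.0000: term = 46.666039
  t = 4.0000: term = 74.570213
  t = 5.0000: term = 107.243834
  t = 6.0000: term = 143.951455
  t = 7.0000: term = 4017.820532
Convexity = (1/P) * sum = 4423.049348 / 102.968037 = 42.955557


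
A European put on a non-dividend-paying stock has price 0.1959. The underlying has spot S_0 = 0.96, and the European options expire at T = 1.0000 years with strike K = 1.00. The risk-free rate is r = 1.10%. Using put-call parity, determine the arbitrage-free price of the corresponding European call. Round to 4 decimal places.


Answer: Call price = 0.1668

Derivation:
Put-call parity: C - P = S_0 * exp(-qT) - K * exp(-rT).
S_0 * exp(-qT) = 0.9600 * 1.00000000 = 0.96000000
K * exp(-rT) = 1.0000 * 0.98906028 = 0.98906028
C = P + S*exp(-qT) - K*exp(-rT)
C = 0.1959 + 0.96000000 - 0.98906028 = 0.1668


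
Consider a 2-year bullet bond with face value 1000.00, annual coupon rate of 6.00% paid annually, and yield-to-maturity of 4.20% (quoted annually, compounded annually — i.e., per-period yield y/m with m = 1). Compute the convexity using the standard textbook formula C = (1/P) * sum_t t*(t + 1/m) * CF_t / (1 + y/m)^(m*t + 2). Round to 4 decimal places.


Answer: Convexity = 5.3209

Derivation:
Coupon per period c = face * coupon_rate / m = 60.000000
Periods per year m = 1; per-period yield y/m = 0.042000
Number of cashflows N = 2
Cashflows (t years, CF_t, discount factor 1/(1+y/m)^(m*t), PV):
  t = 1.0000: CF_t = 60.000000, DF = 0.959693, PV = 57.581574
  t = 2.0000: CF_t = 1060.000000, DF = 0.921010, PV = 976.271087
Price P = sum_t PV_t = 1033.852660
Convexity numerator sum_t t*(t + 1/m) * CF_t / (1+y/m)^(m*t + 2):
  t = 1.0000: term = 106.066464
  t = 2.0000: term = 5394.935289
Convexity = (1/P) * sum = 5501.001753 / 1033.852660 = 5.320876


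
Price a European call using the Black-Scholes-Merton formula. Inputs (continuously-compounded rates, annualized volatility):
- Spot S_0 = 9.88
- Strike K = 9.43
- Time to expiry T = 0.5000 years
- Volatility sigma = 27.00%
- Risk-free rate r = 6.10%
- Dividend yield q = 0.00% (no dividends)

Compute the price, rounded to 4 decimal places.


d1 = (ln(S/K) + (r - q + 0.5*sigma^2) * T) / (sigma * sqrt(T)) = 0.49938193
d2 = d1 - sigma * sqrt(T) = 0.30846310
exp(-rT) = 0.96996043; exp(-qT) = 1.00000000
C = S_0 * exp(-qT) * N(d1) - K * exp(-rT) * N(d2)
N(d1) = 0.69124483; N(d2) = 0.62113501
C = 9.8800 * 1.00000000 * 0.69124483 - 9.4300 * 0.96996043 * 0.62113501 = 1.1481

Answer: Price = 1.1481


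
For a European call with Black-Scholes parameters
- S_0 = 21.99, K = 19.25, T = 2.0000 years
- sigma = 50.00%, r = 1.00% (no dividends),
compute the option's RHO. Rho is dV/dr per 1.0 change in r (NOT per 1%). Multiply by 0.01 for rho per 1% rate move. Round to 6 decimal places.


Answer: Rho = 16.811657

Derivation:
d1 = 0.5700365978; d2 = -0.1370701834
phi(d1) = 0.3391172387; exp(-qT) = 1.0000000000; exp(-rT) = 0.9801986733
N(d2) = 0.4454876601
Rho = K*T*exp(-rT)*N(d2) = 19.2500 * 2.0000 * 0.9801986733 * 0.4454876601 = 16.811657


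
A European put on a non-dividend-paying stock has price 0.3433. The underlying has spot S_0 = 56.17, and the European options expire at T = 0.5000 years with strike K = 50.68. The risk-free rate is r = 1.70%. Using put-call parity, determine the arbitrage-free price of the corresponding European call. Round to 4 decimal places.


Put-call parity: C - P = S_0 * exp(-qT) - K * exp(-rT).
S_0 * exp(-qT) = 56.1700 * 1.00000000 = 56.17000000
K * exp(-rT) = 50.6800 * 0.99153602 = 50.25104564
C = P + S*exp(-qT) - K*exp(-rT)
C = 0.3433 + 56.17000000 - 50.25104564 = 6.2623

Answer: Call price = 6.2623


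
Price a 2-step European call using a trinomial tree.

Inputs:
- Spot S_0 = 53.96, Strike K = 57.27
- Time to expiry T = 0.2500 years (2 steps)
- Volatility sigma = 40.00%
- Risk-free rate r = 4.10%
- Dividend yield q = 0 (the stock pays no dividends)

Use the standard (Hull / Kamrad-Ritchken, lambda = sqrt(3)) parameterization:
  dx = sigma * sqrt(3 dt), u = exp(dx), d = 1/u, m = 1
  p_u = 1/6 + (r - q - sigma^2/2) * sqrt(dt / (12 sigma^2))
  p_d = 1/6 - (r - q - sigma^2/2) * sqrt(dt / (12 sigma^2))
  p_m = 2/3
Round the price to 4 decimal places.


Answer: Price = V(0,0) = 3.1617

Derivation:
dt = T/N = 0.125000; dx = sigma*sqrt(3*dt) = 0.244949
u = exp(dx) = 1.277556; d = 1/u = 0.782744
p_u = 0.156716, p_m = 0.666667, p_d = 0.176618
Discount per step: exp(-r*dt) = 0.994888
Stock lattice S(k, j) with j the centered position index:
  k=0: S(0,+0) = 53.9600
  k=1: S(1,-1) = 42.2369; S(1,+0) = 53.9600; S(1,+1) = 68.9369
  k=2: S(2,-2) = 33.0607; S(2,-1) = 42.2369; S(2,+0) = 53.9600; S(2,+1) = 68.9369; S(2,+2) = 88.0708
Terminal payoffs V(N, j) = max(S_T - K, 0):
  V(2,-2) = 0.000000; V(2,-1) = 0.000000; V(2,+0) = 0.000000; V(2,+1) = 11.666928; V(2,+2) = 30.800795
Backward induction: V(k, j) = exp(-r*dt) * [p_u * V(k+1, j+1) + p_m * V(k+1, j) + p_d * V(k+1, j-1)]
  V(1,-1) = exp(-r*dt) * [p_u*0.000000 + p_m*0.000000 + p_d*0.000000] = 0.000000
  V(1,+0) = exp(-r*dt) * [p_u*11.666928 + p_m*0.000000 + p_d*0.000000] = 1.819043
  V(1,+1) = exp(-r*dt) * [p_u*30.800795 + p_m*11.666928 + p_d*0.000000] = 12.540483
  V(0,+0) = exp(-r*dt) * [p_u*12.540483 + p_m*1.819043 + p_d*0.000000] = 3.161740


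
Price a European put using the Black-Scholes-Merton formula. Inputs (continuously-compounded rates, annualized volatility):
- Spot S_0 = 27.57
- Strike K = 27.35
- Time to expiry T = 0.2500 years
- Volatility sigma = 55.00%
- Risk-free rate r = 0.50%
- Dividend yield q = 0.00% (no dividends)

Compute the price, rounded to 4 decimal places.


d1 = (ln(S/K) + (r - q + 0.5*sigma^2) * T) / (sigma * sqrt(T)) = 0.17117890
d2 = d1 - sigma * sqrt(T) = -0.10382110
exp(-rT) = 0.99875078; exp(-qT) = 1.00000000
P = K * exp(-rT) * N(-d2) - S_0 * exp(-qT) * N(-d1)
N(-d1) = 0.43204155; N(-d2) = 0.54134434
P = 27.3500 * 0.99875078 * 0.54134434 - 27.5700 * 1.00000000 * 0.43204155 = 2.8759

Answer: Price = 2.8759


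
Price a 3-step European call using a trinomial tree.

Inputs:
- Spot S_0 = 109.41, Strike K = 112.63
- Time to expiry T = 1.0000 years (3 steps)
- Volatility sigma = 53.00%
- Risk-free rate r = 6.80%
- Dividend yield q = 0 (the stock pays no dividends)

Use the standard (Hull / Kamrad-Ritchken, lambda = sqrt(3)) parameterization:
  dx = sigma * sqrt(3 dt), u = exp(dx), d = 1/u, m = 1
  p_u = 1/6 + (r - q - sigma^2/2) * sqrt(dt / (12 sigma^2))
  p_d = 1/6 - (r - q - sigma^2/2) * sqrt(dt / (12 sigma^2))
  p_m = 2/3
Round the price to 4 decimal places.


dt = T/N = 0.333333; dx = sigma*sqrt(3*dt) = 0.530000
u = exp(dx) = 1.698932; d = 1/u = 0.588605
p_u = 0.143884, p_m = 0.666667, p_d = 0.189450
Discount per step: exp(-r*dt) = 0.977588
Stock lattice S(k, j) with j the centered position index:
  k=0: S(0,+0) = 109.4100
  k=1: S(1,-1) = 64.3993; S(1,+0) = 109.4100; S(1,+1) = 185.8802
  k=2: S(2,-2) = 37.9057; S(2,-1) = 64.3993; S(2,+0) = 109.4100; S(2,+1) = 185.8802; S(2,+2) = 315.7978
  k=3: S(3,-3) = 22.3115; S(3,-2) = 37.9057; S(3,-1) = 64.3993; S(3,+0) = 109.4100; S(3,+1) = 185.8802; S(3,+2) = 315.7978; S(3,+3) = 536.5192
Terminal payoffs V(N, j) = max(S_T - K, 0):
  V(3,-3) = 0.000000; V(3,-2) = 0.000000; V(3,-1) = 0.000000; V(3,+0) = 0.000000; V(3,+1) = 73.250184; V(3,+2) = 203.167850; V(3,+3) = 423.889170
Backward induction: V(k, j) = exp(-r*dt) * [p_u * V(k+1, j+1) + p_m * V(k+1, j) + p_d * V(k+1, j-1)]
  V(2,-2) = exp(-r*dt) * [p_u*0.000000 + p_m*0.000000 + p_d*0.000000] = 0.000000
  V(2,-1) = exp(-r*dt) * [p_u*0.000000 + p_m*0.000000 + p_d*0.000000] = 0.000000
  V(2,+0) = exp(-r*dt) * [p_u*73.250184 + p_m*0.000000 + p_d*0.000000] = 10.303295
  V(2,+1) = exp(-r*dt) * [p_u*203.167850 + p_m*73.250184 + p_d*0.000000] = 76.316395
  V(2,+2) = exp(-r*dt) * [p_u*423.889170 + p_m*203.167850 + p_d*73.250184] = 205.599700
  V(1,-1) = exp(-r*dt) * [p_u*10.303295 + p_m*0.000000 + p_d*0.000000] = 1.449251
  V(1,+0) = exp(-r*dt) * [p_u*76.316395 + p_m*10.303295 + p_d*0.000000] = 17.449506
  V(1,+1) = exp(-r*dt) * [p_u*205.599700 + p_m*76.316395 + p_d*10.303295] = 80.564994
  V(0,+0) = exp(-r*dt) * [p_u*80.564994 + p_m*17.449506 + p_d*1.449251] = 22.972884

Answer: Price = V(0,0) = 22.9729


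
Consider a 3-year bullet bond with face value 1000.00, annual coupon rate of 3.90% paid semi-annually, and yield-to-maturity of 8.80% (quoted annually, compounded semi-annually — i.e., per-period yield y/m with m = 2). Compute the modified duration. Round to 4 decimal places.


Answer: Modified duration = 2.7283

Derivation:
Coupon per period c = face * coupon_rate / m = 19.500000
Periods per year m = 2; per-period yield y/m = 0.044000
Number of cashflows N = 6
Cashflows (t years, CF_t, discount factor 1/(1+y/m)^(m*t), PV):
  t = 0.5000: CF_t = 19.500000, DF = 0.957854, PV = 18.678161
  t = 1.0000: CF_t = 19.500000, DF = 0.917485, PV = 17.890959
  t = 1.5000: CF_t = 19.500000, DF = 0.878817, PV = 17.136934
  t = 2.0000: CF_t = 19.500000, DF = 0.841779, PV = 16.414687
  t = 2.5000: CF_t = 19.500000, DF = 0.806302, PV = 15.722881
  t = 3.0000: CF_t = 1019.500000, DF = 0.772320, PV = 787.379744
Price P = sum_t PV_t = 873.223366
First compute Macaulay numerator sum_t t * PV_t:
  t * PV_t at t = 0.5000: 9.339080
  t * PV_t at t = 1.0000: 17.890959
  t * PV_t at t = 1.5000: 25.705400
  t * PV_t at t = 2.0000: 32.829375
  t * PV_t at t = 2.5000: 39.307202
  t * PV_t at t = 3.0000: 2362.139233
Macaulay duration D = 2487.211249 / 873.223366 = 2.848310
Modified duration = D / (1 + y/m) = 2.848310 / (1 + 0.044000) = 2.728267


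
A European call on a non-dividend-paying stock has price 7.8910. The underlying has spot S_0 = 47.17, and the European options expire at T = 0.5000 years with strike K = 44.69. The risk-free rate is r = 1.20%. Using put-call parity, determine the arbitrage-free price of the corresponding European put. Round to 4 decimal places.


Answer: Put price = 5.1437

Derivation:
Put-call parity: C - P = S_0 * exp(-qT) - K * exp(-rT).
S_0 * exp(-qT) = 47.1700 * 1.00000000 = 47.17000000
K * exp(-rT) = 44.6900 * 0.99401796 = 44.42266281
P = C - S*exp(-qT) + K*exp(-rT)
P = 7.8910 - 47.17000000 + 44.42266281 = 5.1437


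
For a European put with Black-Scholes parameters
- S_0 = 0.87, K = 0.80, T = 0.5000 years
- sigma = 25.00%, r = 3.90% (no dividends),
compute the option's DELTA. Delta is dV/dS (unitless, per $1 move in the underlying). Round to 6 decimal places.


Answer: Delta = -0.250409

Derivation:
d1 = 0.6732023346; d2 = 0.4964256393
phi(d1) = 0.3180523698; exp(-qT) = 1.0000000000; exp(-rT) = 0.9806888952
N(-d1) = 0.2504092881
Delta = -exp(-qT) * N(-d1) = -1.0000000000 * 0.2504092881 = -0.250409


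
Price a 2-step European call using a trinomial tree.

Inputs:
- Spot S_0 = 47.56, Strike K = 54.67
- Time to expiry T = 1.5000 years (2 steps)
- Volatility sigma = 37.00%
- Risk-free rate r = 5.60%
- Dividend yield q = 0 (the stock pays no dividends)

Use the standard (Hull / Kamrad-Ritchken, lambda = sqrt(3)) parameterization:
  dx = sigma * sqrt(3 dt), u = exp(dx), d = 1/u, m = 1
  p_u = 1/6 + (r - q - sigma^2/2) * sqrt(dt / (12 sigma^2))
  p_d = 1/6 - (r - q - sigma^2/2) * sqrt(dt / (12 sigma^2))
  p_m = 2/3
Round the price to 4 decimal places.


Answer: Price = V(0,0) = 7.5306

Derivation:
dt = T/N = 0.750000; dx = sigma*sqrt(3*dt) = 0.555000
u = exp(dx) = 1.741941; d = 1/u = 0.574072
p_u = 0.158255, p_m = 0.666667, p_d = 0.175079
Discount per step: exp(-r*dt) = 0.958870
Stock lattice S(k, j) with j the centered position index:
  k=0: S(0,+0) = 47.5600
  k=1: S(1,-1) = 27.3029; S(1,+0) = 47.5600; S(1,+1) = 82.8467
  k=2: S(2,-2) = 15.6738; S(2,-1) = 27.3029; S(2,+0) = 47.5600; S(2,+1) = 82.8467; S(2,+2) = 144.3141
Terminal payoffs V(N, j) = max(S_T - K, 0):
  V(2,-2) = 0.000000; V(2,-1) = 0.000000; V(2,+0) = 0.000000; V(2,+1) = 28.176713; V(2,+2) = 89.644085
Backward induction: V(k, j) = exp(-r*dt) * [p_u * V(k+1, j+1) + p_m * V(k+1, j) + p_d * V(k+1, j-1)]
  V(1,-1) = exp(-r*dt) * [p_u*0.000000 + p_m*0.000000 + p_d*0.000000] = 0.000000
  V(1,+0) = exp(-r*dt) * [p_u*28.176713 + p_m*0.000000 + p_d*0.000000] = 4.275688
  V(1,+1) = exp(-r*dt) * [p_u*89.644085 + p_m*28.176713 + p_d*0.000000] = 31.614949
  V(0,+0) = exp(-r*dt) * [p_u*31.614949 + p_m*4.275688 + p_d*0.000000] = 7.530644


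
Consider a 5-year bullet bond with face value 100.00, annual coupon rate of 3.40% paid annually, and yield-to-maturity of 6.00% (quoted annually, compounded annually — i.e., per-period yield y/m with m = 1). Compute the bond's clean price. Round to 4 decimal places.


Coupon per period c = face * coupon_rate / m = 3.400000
Periods per year m = 1; per-period yield y/m = 0.060000
Number of cashflows N = 5
Cashflows (t years, CF_t, discount factor 1/(1+y/m)^(m*t), PV):
  t = 1.0000: CF_t = 3.400000, DF = 0.943396, PV = 3.207547
  t = 2.0000: CF_t = 3.400000, DF = 0.889996, PV = 3.025988
  t = 3.0000: CF_t = 3.400000, DF = 0.839619, PV = 2.854706
  t = 4.0000: CF_t = 3.400000, DF = 0.792094, PV = 2.693118
  t = 5.0000: CF_t = 103.400000, DF = 0.747258, PV = 77.266495
Price P = sum_t PV_t = 89.047854

Answer: Price = 89.0479


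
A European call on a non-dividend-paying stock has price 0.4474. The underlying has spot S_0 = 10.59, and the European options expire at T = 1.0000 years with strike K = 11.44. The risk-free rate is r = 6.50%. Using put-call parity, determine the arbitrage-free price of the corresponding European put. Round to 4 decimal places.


Put-call parity: C - P = S_0 * exp(-qT) - K * exp(-rT).
S_0 * exp(-qT) = 10.5900 * 1.00000000 = 10.59000000
K * exp(-rT) = 11.4400 * 0.93706746 = 10.72005178
P = C - S*exp(-qT) + K*exp(-rT)
P = 0.4474 - 10.59000000 + 10.72005178 = 0.5775

Answer: Put price = 0.5775


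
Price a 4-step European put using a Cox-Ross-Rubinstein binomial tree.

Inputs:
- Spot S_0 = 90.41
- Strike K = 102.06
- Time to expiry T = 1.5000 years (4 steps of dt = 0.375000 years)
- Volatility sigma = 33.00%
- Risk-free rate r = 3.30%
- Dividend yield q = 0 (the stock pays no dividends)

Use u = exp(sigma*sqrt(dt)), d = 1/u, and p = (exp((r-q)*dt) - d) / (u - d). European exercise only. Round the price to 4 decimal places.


dt = T/N = 0.375000
u = exp(sigma*sqrt(dt)) = 1.223949; d = 1/u = 0.817027
p = (exp((r-q)*dt) - d) / (u - d) = 0.480251
Discount per step: exp(-r*dt) = 0.987701
Stock lattice S(k, i) with i counting down-moves:
  k=0: S(0,0) = 90.4100
  k=1: S(1,0) = 110.6573; S(1,1) = 73.8674
  k=2: S(2,0) = 135.4389; S(2,1) = 90.4100; S(2,2) = 60.3517
  k=3: S(3,0) = 165.7704; S(3,1) = 110.6573; S(3,2) = 73.8674; S(3,3) = 49.3090
  k=4: S(4,0) = 202.8946; S(4,1) = 135.4389; S(4,2) = 90.4100; S(4,3) = 60.3517; S(4,4) = 40.2868
Terminal payoffs V(N, i) = max(K - S_T, 0):
  V(4,0) = 0.000000; V(4,1) = 0.000000; V(4,2) = 11.650000; V(4,3) = 41.708303; V(4,4) = 61.773224
Backward induction: V(k, i) = exp(-r*dt) * [p * V(k+1, i) + (1-p) * V(k+1, i+1)].
  V(3,0) = exp(-r*dt) * [p*0.000000 + (1-p)*0.000000] = 0.000000
  V(3,1) = exp(-r*dt) * [p*0.000000 + (1-p)*11.650000] = 5.980610
  V(3,2) = exp(-r*dt) * [p*11.650000 + (1-p)*41.708303] = 26.937362
  V(3,3) = exp(-r*dt) * [p*41.708303 + (1-p)*61.773224] = 51.495812
  V(2,0) = exp(-r*dt) * [p*0.000000 + (1-p)*5.980610] = 3.070188
  V(2,1) = exp(-r*dt) * [p*5.980610 + (1-p)*26.937362] = 16.665353
  V(2,2) = exp(-r*dt) * [p*26.937362 + (1-p)*51.495812] = 39.213320
  V(1,0) = exp(-r*dt) * [p*3.070188 + (1-p)*16.665353] = 10.011603
  V(1,1) = exp(-r*dt) * [p*16.665353 + (1-p)*39.213320] = 28.035548
  V(0,0) = exp(-r*dt) * [p*10.011603 + (1-p)*28.035548] = 19.141193

Answer: Price = V(0,0) = 19.1412


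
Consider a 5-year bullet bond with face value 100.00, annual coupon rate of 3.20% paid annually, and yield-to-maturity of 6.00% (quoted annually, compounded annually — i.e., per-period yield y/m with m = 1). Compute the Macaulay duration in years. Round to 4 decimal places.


Answer: Macaulay duration = 4.6766 years

Derivation:
Coupon per period c = face * coupon_rate / m = 3.200000
Periods per year m = 1; per-period yield y/m = 0.060000
Number of cashflows N = 5
Cashflows (t years, CF_t, discount factor 1/(1+y/m)^(m*t), PV):
  t = 1.0000: CF_t = 3.200000, DF = 0.943396, PV = 3.018868
  t = 2.0000: CF_t = 3.200000, DF = 0.889996, PV = 2.847989
  t = 3.0000: CF_t = 3.200000, DF = 0.839619, PV = 2.686782
  t = 4.0000: CF_t = 3.200000, DF = 0.792094, PV = 2.534700
  t = 5.0000: CF_t = 103.200000, DF = 0.747258, PV = 77.117043
Price P = sum_t PV_t = 88.205381
Macaulay numerator sum_t t * PV_t:
  t * PV_t at t = 1.0000: 3.018868
  t * PV_t at t = 2.0000: 5.695977
  t * PV_t at t = 3.0000: 8.060345
  t * PV_t at t = 4.0000: 10.138799
  t * PV_t at t = 5.0000: 385.585217
Macaulay duration D = (sum_t t * PV_t) / P = 412.499206 / 88.205381 = 4.676576


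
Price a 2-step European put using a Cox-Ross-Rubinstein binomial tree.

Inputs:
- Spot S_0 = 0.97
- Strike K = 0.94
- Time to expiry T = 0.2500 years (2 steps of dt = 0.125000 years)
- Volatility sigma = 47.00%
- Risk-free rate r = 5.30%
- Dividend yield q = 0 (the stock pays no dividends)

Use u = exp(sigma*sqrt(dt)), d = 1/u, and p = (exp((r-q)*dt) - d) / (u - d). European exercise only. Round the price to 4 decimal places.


Answer: Price = V(0,0) = 0.0656

Derivation:
dt = T/N = 0.125000
u = exp(sigma*sqrt(dt)) = 1.180774; d = 1/u = 0.846902
p = (exp((r-q)*dt) - d) / (u - d) = 0.478462
Discount per step: exp(-r*dt) = 0.993397
Stock lattice S(k, i) with i counting down-moves:
  k=0: S(0,0) = 0.9700
  k=1: S(1,0) = 1.1454; S(1,1) = 0.8215
  k=2: S(2,0) = 1.3524; S(2,1) = 0.9700; S(2,2) = 0.6957
Terminal payoffs V(N, i) = max(K - S_T, 0):
  V(2,0) = 0.000000; V(2,1) = 0.000000; V(2,2) = 0.244274
Backward induction: V(k, i) = exp(-r*dt) * [p * V(k+1, i) + (1-p) * V(k+1, i+1)].
  V(1,0) = exp(-r*dt) * [p*0.000000 + (1-p)*0.000000] = 0.000000
  V(1,1) = exp(-r*dt) * [p*0.000000 + (1-p)*0.244274] = 0.126557
  V(0,0) = exp(-r*dt) * [p*0.000000 + (1-p)*0.126557] = 0.065569


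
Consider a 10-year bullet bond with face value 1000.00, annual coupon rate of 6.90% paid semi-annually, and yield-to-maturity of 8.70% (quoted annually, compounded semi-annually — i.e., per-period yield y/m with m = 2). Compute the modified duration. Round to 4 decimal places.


Coupon per period c = face * coupon_rate / m = 34.500000
Periods per year m = 2; per-period yield y/m = 0.043500
Number of cashflows N = 20
Cashflows (t years, CF_t, discount factor 1/(1+y/m)^(m*t), PV):
  t = 0.5000: CF_t = 34.500000, DF = 0.958313, PV = 33.061811
  t = 1.0000: CF_t = 34.500000, DF = 0.918365, PV = 31.683576
  t = 1.5000: CF_t = 34.500000, DF = 0.880081, PV = 30.362794
  t = 2.0000: CF_t = 34.500000, DF = 0.843393, PV = 29.097072
  t = 2.5000: CF_t = 34.500000, DF = 0.808235, PV = 27.884113
  t = 3.0000: CF_t = 34.500000, DF = 0.774543, PV = 26.721718
  t = 3.5000: CF_t = 34.500000, DF = 0.742254, PV = 25.607779
  t = 4.0000: CF_t = 34.500000, DF = 0.711312, PV = 24.540277
  t = 4.5000: CF_t = 34.500000, DF = 0.681660, PV = 23.517276
  t = 5.0000: CF_t = 34.500000, DF = 0.653244, PV = 22.536920
  t = 5.5000: CF_t = 34.500000, DF = 0.626013, PV = 21.597432
  t = 6.0000: CF_t = 34.500000, DF = 0.599916, PV = 20.697107
  t = 6.5000: CF_t = 34.500000, DF = 0.574908, PV = 19.834315
  t = 7.0000: CF_t = 34.500000, DF = 0.550942, PV = 19.007489
  t = 7.5000: CF_t = 34.500000, DF = 0.527975, PV = 18.215131
  t = 8.0000: CF_t = 34.500000, DF = 0.505965, PV = 17.455803
  t = 8.5000: CF_t = 34.500000, DF = 0.484873, PV = 16.728130
  t = 9.0000: CF_t = 34.500000, DF = 0.464661, PV = 16.030790
  t = 9.5000: CF_t = 34.500000, DF = 0.445290, PV = 15.362521
  t = 10.0000: CF_t = 1034.500000, DF = 0.426728, PV = 441.449904
Price P = sum_t PV_t = 881.391958
First compute Macaulay numerator sum_t t * PV_t:
  t * PV_t at t = 0.5000: 16.530906
  t * PV_t at t = 1.0000: 31.683576
  t * PV_t at t = 1.5000: 45.544191
  t * PV_t at t = 2.0000: 58.194143
  t * PV_t at t = 2.5000: 69.710282
  t * PV_t at t = 3.0000: 80.165154
  t * PV_t at t = 3.5000: 89.627228
  t * PV_t at t = 4.0000: 98.161110
  t * PV_t at t = 4.5000: 105.827742
  t * PV_t at t = 5.0000: 112.684599
  t * PV_t at t = 5.5000: 118.785874
  t * PV_t at t = 6.0000: 124.182645
  t * PV_t at t = 6.5000: 128.923046
  t * PV_t at t = 7.0000: 133.052423
  t * PV_t at t = 7.5000: 136.613481
  t * PV_t at t = 8.0000: 139.646427
  t * PV_t at t = 8.5000: 142.189103
  t * PV_t at t = 9.0000: 144.277113
  t * PV_t at t = 9.5000: 145.943946
  t * PV_t at t = 10.0000: 4414.499043
Macaulay duration D = 6336.242029 / 881.391958 = 7.188904
Modified duration = D / (1 + y/m) = 7.188904 / (1 + 0.043500) = 6.889223

Answer: Modified duration = 6.8892


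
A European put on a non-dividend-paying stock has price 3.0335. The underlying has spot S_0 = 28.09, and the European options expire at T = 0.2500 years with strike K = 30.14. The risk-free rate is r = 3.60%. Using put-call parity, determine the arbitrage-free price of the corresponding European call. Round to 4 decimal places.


Answer: Call price = 1.2535

Derivation:
Put-call parity: C - P = S_0 * exp(-qT) - K * exp(-rT).
S_0 * exp(-qT) = 28.0900 * 1.00000000 = 28.09000000
K * exp(-rT) = 30.1400 * 0.99104038 = 29.86995702
C = P + S*exp(-qT) - K*exp(-rT)
C = 3.0335 + 28.09000000 - 29.86995702 = 1.2535


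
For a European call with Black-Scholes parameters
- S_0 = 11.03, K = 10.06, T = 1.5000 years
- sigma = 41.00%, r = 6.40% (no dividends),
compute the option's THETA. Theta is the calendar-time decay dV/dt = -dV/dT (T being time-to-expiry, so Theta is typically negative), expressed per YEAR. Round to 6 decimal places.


Answer: Theta = -0.926822

Derivation:
d1 = 0.6255691485; d2 = 0.1234237512
phi(d1) = 0.3280442035; exp(-qT) = 1.0000000000; exp(-rT) = 0.9084640161
Theta = -S*exp(-qT)*phi(d1)*sigma/(2*sqrt(T)) - r*K*exp(-rT)*N(d2) + q*S*exp(-qT)*N(d1)
N(d1) = 0.7342012100; N(d2) = 0.5491142249; sqrt(T) = 1.2247448714
Term 1 = -11.0300 * 1.0000000000 * 0.3280442035 * 0.4100 / (2 * 1.2247448714) = -0.6056421775
Term 2 = -0.0640 * 10.0600 * 0.9084640161 * 0.5491142249 = -0.3211799150
Term 3 = 0 (no dividend yield, q = 0)
Theta = -0.6056421775 + (-0.3211799150) + (0.0000000000) = -0.926822


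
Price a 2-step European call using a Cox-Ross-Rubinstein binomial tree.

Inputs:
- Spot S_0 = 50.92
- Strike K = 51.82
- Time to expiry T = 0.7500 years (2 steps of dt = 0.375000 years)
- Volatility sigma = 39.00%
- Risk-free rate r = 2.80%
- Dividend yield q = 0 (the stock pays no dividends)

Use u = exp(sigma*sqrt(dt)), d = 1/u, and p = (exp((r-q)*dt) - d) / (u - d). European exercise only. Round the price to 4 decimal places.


dt = T/N = 0.375000
u = exp(sigma*sqrt(dt)) = 1.269757; d = 1/u = 0.787552
p = (exp((r-q)*dt) - d) / (u - d) = 0.462466
Discount per step: exp(-r*dt) = 0.989555
Stock lattice S(k, i) with i counting down-moves:
  k=0: S(0,0) = 50.9200
  k=1: S(1,0) = 64.6560; S(1,1) = 40.1022
  k=2: S(2,0) = 82.0974; S(2,1) = 50.9200; S(2,2) = 31.5826
Terminal payoffs V(N, i) = max(S_T - K, 0):
  V(2,0) = 30.277394; V(2,1) = 0.000000; V(2,2) = 0.000000
Backward induction: V(k, i) = exp(-r*dt) * [p * V(k+1, i) + (1-p) * V(k+1, i+1)].
  V(1,0) = exp(-r*dt) * [p*30.277394 + (1-p)*0.000000] = 13.855999
  V(1,1) = exp(-r*dt) * [p*0.000000 + (1-p)*0.000000] = 0.000000
  V(0,0) = exp(-r*dt) * [p*13.855999 + (1-p)*0.000000] = 6.340992

Answer: Price = V(0,0) = 6.3410


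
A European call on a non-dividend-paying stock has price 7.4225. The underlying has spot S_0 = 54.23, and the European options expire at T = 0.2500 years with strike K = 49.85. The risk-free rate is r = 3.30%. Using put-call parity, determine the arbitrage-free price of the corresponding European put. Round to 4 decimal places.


Answer: Put price = 2.6329

Derivation:
Put-call parity: C - P = S_0 * exp(-qT) - K * exp(-rT).
S_0 * exp(-qT) = 54.2300 * 1.00000000 = 54.23000000
K * exp(-rT) = 49.8500 * 0.99178394 = 49.44042930
P = C - S*exp(-qT) + K*exp(-rT)
P = 7.4225 - 54.23000000 + 49.44042930 = 2.6329


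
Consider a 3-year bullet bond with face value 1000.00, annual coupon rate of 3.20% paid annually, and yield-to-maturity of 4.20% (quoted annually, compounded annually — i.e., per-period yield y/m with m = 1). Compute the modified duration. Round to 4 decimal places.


Coupon per period c = face * coupon_rate / m = 32.000000
Periods per year m = 1; per-period yield y/m = 0.042000
Number of cashflows N = 3
Cashflows (t years, CF_t, discount factor 1/(1+y/m)^(m*t), PV):
  t = 1.0000: CF_t = 32.000000, DF = 0.959693, PV = 30.710173
  t = 2.0000: CF_t = 32.000000, DF = 0.921010, PV = 29.472335
  t = 3.0000: CF_t = 1032.000000, DF = 0.883887, PV = 912.171587
Price P = sum_t PV_t = 972.354094
First compute Macaulay numerator sum_t t * PV_t:
  t * PV_t at t = 1.0000: 30.710173
  t * PV_t at t = 2.0000: 58.944669
  t * PV_t at t = 3.0000: 2736.514761
Macaulay duration D = 2826.169603 / 972.354094 = 2.906523
Modified duration = D / (1 + y/m) = 2.906523 / (1 + 0.042000) = 2.789370

Answer: Modified duration = 2.7894


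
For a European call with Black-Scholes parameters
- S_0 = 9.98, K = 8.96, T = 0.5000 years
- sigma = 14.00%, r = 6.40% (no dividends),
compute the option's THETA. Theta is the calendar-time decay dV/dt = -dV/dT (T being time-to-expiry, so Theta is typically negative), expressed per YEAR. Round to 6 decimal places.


Answer: Theta = -0.642760

Derivation:
d1 = 1.4618206713; d2 = 1.3628257219
phi(d1) = 0.1370515193; exp(-qT) = 1.0000000000; exp(-rT) = 0.9685065821
Theta = -S*exp(-qT)*phi(d1)*sigma/(2*sqrt(T)) - r*K*exp(-rT)*N(d2) + q*S*exp(-qT)*N(d1)
N(d1) = 0.9281048210; N(d2) = 0.9135312787; sqrt(T) = 0.7071067812
Term 1 = -9.9800 * 1.0000000000 * 0.1370515193 * 0.1400 / (2 * 0.7071067812) = -0.1354027340
Term 2 = -0.0640 * 8.9600 * 0.9685065821 * 0.9135312787 = -0.5073573802
Term 3 = 0 (no dividend yield, q = 0)
Theta = -0.1354027340 + (-0.5073573802) + (0.0000000000) = -0.642760


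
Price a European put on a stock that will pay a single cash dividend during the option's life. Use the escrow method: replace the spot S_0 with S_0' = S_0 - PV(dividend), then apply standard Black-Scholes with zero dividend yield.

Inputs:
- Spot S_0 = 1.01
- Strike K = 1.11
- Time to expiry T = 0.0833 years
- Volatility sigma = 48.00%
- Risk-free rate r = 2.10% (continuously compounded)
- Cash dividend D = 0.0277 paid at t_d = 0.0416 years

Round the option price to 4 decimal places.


Answer: Price = 0.1411

Derivation:
PV(D) = D * exp(-r * t_d) = 0.0277 * 0.99912678 = 0.02767581
S_0' = S_0 - PV(D) = 1.0100 - 0.02767581 = 0.98232419
d1 = (ln(S_0'/K) + (r + sigma^2/2)*T) / (sigma*sqrt(T)) = -0.80013982
d2 = d1 - sigma*sqrt(T) = -0.93867617
exp(-rT) = 0.99825223
N(-d1) = 0.78818510; N(-d2) = 0.82605148
P = K * exp(-rT) * N(-d2) - S_0' * N(-d1) = 1.1100 * 0.99825223 * 0.82605148 - 0.98232419 * 0.78818510 = 0.1411


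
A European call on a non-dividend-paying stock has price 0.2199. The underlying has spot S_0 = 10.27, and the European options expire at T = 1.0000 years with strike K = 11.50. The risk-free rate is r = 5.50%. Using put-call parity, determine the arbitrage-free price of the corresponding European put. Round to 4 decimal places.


Put-call parity: C - P = S_0 * exp(-qT) - K * exp(-rT).
S_0 * exp(-qT) = 10.2700 * 1.00000000 = 10.27000000
K * exp(-rT) = 11.5000 * 0.94648515 = 10.88457920
P = C - S*exp(-qT) + K*exp(-rT)
P = 0.2199 - 10.27000000 + 10.88457920 = 0.8345

Answer: Put price = 0.8345
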